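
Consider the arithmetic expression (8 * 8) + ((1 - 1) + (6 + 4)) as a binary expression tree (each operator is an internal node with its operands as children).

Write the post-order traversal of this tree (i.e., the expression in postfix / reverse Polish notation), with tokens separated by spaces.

Post-order on an expression tree gives postfix notation: for each operator, emit left operand, right operand, then the operator.

8 8 * 1 1 - 6 4 + + +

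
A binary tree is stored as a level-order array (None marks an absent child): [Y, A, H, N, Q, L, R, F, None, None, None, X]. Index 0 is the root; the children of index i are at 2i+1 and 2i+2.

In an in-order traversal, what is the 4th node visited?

Q

In-order visits the left subtree, then the node, then the right subtree.
At Y: go left to A.
  At A: go left to N.
    At N: go left to F.
      F is a leaf — visit F.
    Visit N.
    At N: no right child.
  Visit A.
  At A: go right to Q.
    Q is a leaf — visit Q.
Visit Y.
At Y: go right to H.
  At H: go left to L.
    At L: go left to X.
      X is a leaf — visit X.
    Visit L.
    At L: no right child.
  Visit H.
  At H: go right to R.
    R is a leaf — visit R.
Full in-order sequence: F, N, A, Q, Y, X, L, H, R.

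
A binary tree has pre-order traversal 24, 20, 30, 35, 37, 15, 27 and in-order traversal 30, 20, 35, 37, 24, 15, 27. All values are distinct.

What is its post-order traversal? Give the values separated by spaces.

30 37 35 20 27 15 24

The first element of pre-order is the root; it splits in-order into left and right subtrees.
Root 24: left subtree has 4 nodes {30, 20, 35, 37}, right has 2 {15, 27}.
  Root 20: left subtree has 1 node {30}, right has 2 {35, 37}.
    Root 35: left subtree has 0 nodes { }, right has 1 {37}.
  Root 15: left subtree has 0 nodes { }, right has 1 {27}.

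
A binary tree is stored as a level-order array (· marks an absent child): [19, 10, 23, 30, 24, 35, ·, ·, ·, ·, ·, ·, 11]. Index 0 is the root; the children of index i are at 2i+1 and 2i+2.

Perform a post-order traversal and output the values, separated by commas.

Post-order visits the left subtree, then the right subtree, then the node.
At 19: go left to 10.
  At 10: go left to 30.
    30 is a leaf — visit 30.
  At 10: go right to 24.
    24 is a leaf — visit 24.
  Visit 10.
At 19: go right to 23.
  At 23: go left to 35.
    At 35: no left child.
    At 35: go right to 11.
      11 is a leaf — visit 11.
    Visit 35.
  At 23: no right child.
  Visit 23.
Visit 19.

30, 24, 10, 11, 35, 23, 19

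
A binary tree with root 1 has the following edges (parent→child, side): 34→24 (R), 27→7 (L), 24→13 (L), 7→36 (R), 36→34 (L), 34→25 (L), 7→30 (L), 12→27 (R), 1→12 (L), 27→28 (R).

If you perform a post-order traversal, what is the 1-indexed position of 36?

Post-order visits the left subtree, then the right subtree, then the node.
At 1: go left to 12.
  At 12: no left child.
  At 12: go right to 27.
    At 27: go left to 7.
      At 7: go left to 30.
        30 is a leaf — visit 30.
      At 7: go right to 36.
        At 36: go left to 34.
          At 34: go left to 25.
            25 is a leaf — visit 25.
          At 34: go right to 24.
            At 24: go left to 13.
              13 is a leaf — visit 13.
            At 24: no right child.
            Visit 24.
          Visit 34.
        At 36: no right child.
        Visit 36.
      Visit 7.
    At 27: go right to 28.
      28 is a leaf — visit 28.
    Visit 27.
  Visit 12.
At 1: no right child.
Visit 1.
Full post-order sequence: 30, 25, 13, 24, 34, 36, 7, 28, 27, 12, 1.

6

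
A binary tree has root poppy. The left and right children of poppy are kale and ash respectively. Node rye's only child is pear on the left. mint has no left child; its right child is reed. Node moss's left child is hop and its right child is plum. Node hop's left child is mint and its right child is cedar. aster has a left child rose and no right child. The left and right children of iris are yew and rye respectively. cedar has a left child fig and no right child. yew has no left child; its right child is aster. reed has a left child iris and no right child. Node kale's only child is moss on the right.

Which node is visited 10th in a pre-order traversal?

Pre-order visits the node, then its left subtree, then its right subtree.
Visit poppy.
At poppy: go left to kale.
  Visit kale.
  At kale: no left child.
  At kale: go right to moss.
    Visit moss.
    At moss: go left to hop.
      Visit hop.
      At hop: go left to mint.
        Visit mint.
        At mint: no left child.
        At mint: go right to reed.
          Visit reed.
          At reed: go left to iris.
            Visit iris.
            At iris: go left to yew.
              Visit yew.
              At yew: no left child.
              At yew: go right to aster.
                Visit aster.
                At aster: go left to rose.
                  rose is a leaf — visit rose.
                At aster: no right child.
            At iris: go right to rye.
              Visit rye.
              At rye: go left to pear.
                pear is a leaf — visit pear.
              At rye: no right child.
          At reed: no right child.
      At hop: go right to cedar.
        Visit cedar.
        At cedar: go left to fig.
          fig is a leaf — visit fig.
        At cedar: no right child.
    At moss: go right to plum.
      plum is a leaf — visit plum.
At poppy: go right to ash.
  ash is a leaf — visit ash.
Full pre-order sequence: poppy, kale, moss, hop, mint, reed, iris, yew, aster, rose, rye, pear, cedar, fig, plum, ash.

rose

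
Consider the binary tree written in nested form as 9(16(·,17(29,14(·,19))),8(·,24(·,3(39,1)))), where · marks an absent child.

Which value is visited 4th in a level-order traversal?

Level-order visits nodes level by level from the root, left to right within each level.
Level 0: 9
Level 1: 16, 8
Level 2: 17, 24
Level 3: 29, 14, 3
Level 4: 19, 39, 1
Full level-order sequence: 9, 16, 8, 17, 24, 29, 14, 3, 19, 39, 1.

17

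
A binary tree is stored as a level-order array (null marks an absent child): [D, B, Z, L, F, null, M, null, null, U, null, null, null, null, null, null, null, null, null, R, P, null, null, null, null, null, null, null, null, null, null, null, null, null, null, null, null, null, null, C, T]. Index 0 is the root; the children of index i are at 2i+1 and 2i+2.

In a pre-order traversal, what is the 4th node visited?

F

Pre-order visits the node, then its left subtree, then its right subtree.
Visit D.
At D: go left to B.
  Visit B.
  At B: go left to L.
    L is a leaf — visit L.
  At B: go right to F.
    Visit F.
    At F: go left to U.
      Visit U.
      At U: go left to R.
        Visit R.
        At R: go left to C.
          C is a leaf — visit C.
        At R: go right to T.
          T is a leaf — visit T.
      At U: go right to P.
        P is a leaf — visit P.
    At F: no right child.
At D: go right to Z.
  Visit Z.
  At Z: no left child.
  At Z: go right to M.
    M is a leaf — visit M.
Full pre-order sequence: D, B, L, F, U, R, C, T, P, Z, M.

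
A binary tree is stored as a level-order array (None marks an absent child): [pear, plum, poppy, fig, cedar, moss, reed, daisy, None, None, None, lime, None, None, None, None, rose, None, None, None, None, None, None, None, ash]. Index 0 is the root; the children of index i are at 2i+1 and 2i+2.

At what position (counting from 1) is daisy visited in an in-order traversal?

1

In-order visits the left subtree, then the node, then the right subtree.
At pear: go left to plum.
  At plum: go left to fig.
    At fig: go left to daisy.
      At daisy: no left child.
      Visit daisy.
      At daisy: go right to rose.
        rose is a leaf — visit rose.
    Visit fig.
    At fig: no right child.
  Visit plum.
  At plum: go right to cedar.
    cedar is a leaf — visit cedar.
Visit pear.
At pear: go right to poppy.
  At poppy: go left to moss.
    At moss: go left to lime.
      At lime: no left child.
      Visit lime.
      At lime: go right to ash.
        ash is a leaf — visit ash.
    Visit moss.
    At moss: no right child.
  Visit poppy.
  At poppy: go right to reed.
    reed is a leaf — visit reed.
Full in-order sequence: daisy, rose, fig, plum, cedar, pear, lime, ash, moss, poppy, reed.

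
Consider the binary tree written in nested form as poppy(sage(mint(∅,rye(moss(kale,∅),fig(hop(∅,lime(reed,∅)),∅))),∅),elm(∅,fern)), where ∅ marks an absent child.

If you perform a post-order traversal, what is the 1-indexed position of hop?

5

Post-order visits the left subtree, then the right subtree, then the node.
At poppy: go left to sage.
  At sage: go left to mint.
    At mint: no left child.
    At mint: go right to rye.
      At rye: go left to moss.
        At moss: go left to kale.
          kale is a leaf — visit kale.
        At moss: no right child.
        Visit moss.
      At rye: go right to fig.
        At fig: go left to hop.
          At hop: no left child.
          At hop: go right to lime.
            At lime: go left to reed.
              reed is a leaf — visit reed.
            At lime: no right child.
            Visit lime.
          Visit hop.
        At fig: no right child.
        Visit fig.
      Visit rye.
    Visit mint.
  At sage: no right child.
  Visit sage.
At poppy: go right to elm.
  At elm: no left child.
  At elm: go right to fern.
    fern is a leaf — visit fern.
  Visit elm.
Visit poppy.
Full post-order sequence: kale, moss, reed, lime, hop, fig, rye, mint, sage, fern, elm, poppy.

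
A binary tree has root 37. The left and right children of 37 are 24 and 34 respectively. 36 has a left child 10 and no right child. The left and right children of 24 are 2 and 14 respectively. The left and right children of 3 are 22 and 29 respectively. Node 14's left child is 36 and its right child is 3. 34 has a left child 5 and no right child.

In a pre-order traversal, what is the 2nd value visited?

24

Pre-order visits the node, then its left subtree, then its right subtree.
Visit 37.
At 37: go left to 24.
  Visit 24.
  At 24: go left to 2.
    2 is a leaf — visit 2.
  At 24: go right to 14.
    Visit 14.
    At 14: go left to 36.
      Visit 36.
      At 36: go left to 10.
        10 is a leaf — visit 10.
      At 36: no right child.
    At 14: go right to 3.
      Visit 3.
      At 3: go left to 22.
        22 is a leaf — visit 22.
      At 3: go right to 29.
        29 is a leaf — visit 29.
At 37: go right to 34.
  Visit 34.
  At 34: go left to 5.
    5 is a leaf — visit 5.
  At 34: no right child.
Full pre-order sequence: 37, 24, 2, 14, 36, 10, 3, 22, 29, 34, 5.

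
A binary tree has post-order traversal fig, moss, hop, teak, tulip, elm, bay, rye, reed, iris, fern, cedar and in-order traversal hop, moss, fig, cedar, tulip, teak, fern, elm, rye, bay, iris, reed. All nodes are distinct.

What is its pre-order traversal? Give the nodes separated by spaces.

cedar hop moss fig fern tulip teak iris rye elm bay reed

The last element of post-order is the root; it splits in-order into left and right subtrees.
Root cedar: left subtree has 3 nodes {hop, moss, fig}, right has 8 {tulip, teak, fern, elm, rye, bay, iris, reed}.
  Root hop: left subtree has 0 nodes { }, right has 2 {moss, fig}.
    Root moss: left subtree has 0 nodes { }, right has 1 {fig}.
  Root fern: left subtree has 2 nodes {tulip, teak}, right has 5 {elm, rye, bay, iris, reed}.
    Root tulip: left subtree has 0 nodes { }, right has 1 {teak}.
    Root iris: left subtree has 3 nodes {elm, rye, bay}, right has 1 {reed}.
      Root rye: left subtree has 1 node {elm}, right has 1 {bay}.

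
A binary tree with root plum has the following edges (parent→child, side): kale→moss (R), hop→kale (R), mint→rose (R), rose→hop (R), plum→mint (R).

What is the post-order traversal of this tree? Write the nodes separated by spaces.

moss kale hop rose mint plum

Post-order visits the left subtree, then the right subtree, then the node.
At plum: no left child.
At plum: go right to mint.
  At mint: no left child.
  At mint: go right to rose.
    At rose: no left child.
    At rose: go right to hop.
      At hop: no left child.
      At hop: go right to kale.
        At kale: no left child.
        At kale: go right to moss.
          moss is a leaf — visit moss.
        Visit kale.
      Visit hop.
    Visit rose.
  Visit mint.
Visit plum.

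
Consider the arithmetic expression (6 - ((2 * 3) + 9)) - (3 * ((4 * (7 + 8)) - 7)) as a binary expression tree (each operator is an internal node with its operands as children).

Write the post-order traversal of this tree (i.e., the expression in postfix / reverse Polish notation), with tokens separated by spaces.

Post-order on an expression tree gives postfix notation: for each operator, emit left operand, right operand, then the operator.

6 2 3 * 9 + - 3 4 7 8 + * 7 - * -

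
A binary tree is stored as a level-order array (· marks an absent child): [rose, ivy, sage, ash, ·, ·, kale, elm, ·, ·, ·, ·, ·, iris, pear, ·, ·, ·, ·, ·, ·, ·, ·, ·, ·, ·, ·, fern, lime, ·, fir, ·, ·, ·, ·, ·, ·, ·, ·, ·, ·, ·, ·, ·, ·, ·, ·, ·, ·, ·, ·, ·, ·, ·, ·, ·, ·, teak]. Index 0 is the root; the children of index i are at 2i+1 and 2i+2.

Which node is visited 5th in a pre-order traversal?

Pre-order visits the node, then its left subtree, then its right subtree.
Visit rose.
At rose: go left to ivy.
  Visit ivy.
  At ivy: go left to ash.
    Visit ash.
    At ash: go left to elm.
      elm is a leaf — visit elm.
    At ash: no right child.
  At ivy: no right child.
At rose: go right to sage.
  Visit sage.
  At sage: no left child.
  At sage: go right to kale.
    Visit kale.
    At kale: go left to iris.
      Visit iris.
      At iris: go left to fern.
        fern is a leaf — visit fern.
      At iris: go right to lime.
        Visit lime.
        At lime: go left to teak.
          teak is a leaf — visit teak.
        At lime: no right child.
    At kale: go right to pear.
      Visit pear.
      At pear: no left child.
      At pear: go right to fir.
        fir is a leaf — visit fir.
Full pre-order sequence: rose, ivy, ash, elm, sage, kale, iris, fern, lime, teak, pear, fir.

sage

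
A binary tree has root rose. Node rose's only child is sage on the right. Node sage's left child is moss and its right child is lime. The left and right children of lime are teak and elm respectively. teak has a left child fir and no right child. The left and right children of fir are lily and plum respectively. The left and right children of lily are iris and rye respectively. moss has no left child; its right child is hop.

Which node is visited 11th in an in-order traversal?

In-order visits the left subtree, then the node, then the right subtree.
At rose: no left child.
Visit rose.
At rose: go right to sage.
  At sage: go left to moss.
    At moss: no left child.
    Visit moss.
    At moss: go right to hop.
      hop is a leaf — visit hop.
  Visit sage.
  At sage: go right to lime.
    At lime: go left to teak.
      At teak: go left to fir.
        At fir: go left to lily.
          At lily: go left to iris.
            iris is a leaf — visit iris.
          Visit lily.
          At lily: go right to rye.
            rye is a leaf — visit rye.
        Visit fir.
        At fir: go right to plum.
          plum is a leaf — visit plum.
      Visit teak.
      At teak: no right child.
    Visit lime.
    At lime: go right to elm.
      elm is a leaf — visit elm.
Full in-order sequence: rose, moss, hop, sage, iris, lily, rye, fir, plum, teak, lime, elm.

lime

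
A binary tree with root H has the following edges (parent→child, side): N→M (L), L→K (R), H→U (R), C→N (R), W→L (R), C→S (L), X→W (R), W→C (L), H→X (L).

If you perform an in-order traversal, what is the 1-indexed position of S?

In-order visits the left subtree, then the node, then the right subtree.
At H: go left to X.
  At X: no left child.
  Visit X.
  At X: go right to W.
    At W: go left to C.
      At C: go left to S.
        S is a leaf — visit S.
      Visit C.
      At C: go right to N.
        At N: go left to M.
          M is a leaf — visit M.
        Visit N.
        At N: no right child.
    Visit W.
    At W: go right to L.
      At L: no left child.
      Visit L.
      At L: go right to K.
        K is a leaf — visit K.
Visit H.
At H: go right to U.
  U is a leaf — visit U.
Full in-order sequence: X, S, C, M, N, W, L, K, H, U.

2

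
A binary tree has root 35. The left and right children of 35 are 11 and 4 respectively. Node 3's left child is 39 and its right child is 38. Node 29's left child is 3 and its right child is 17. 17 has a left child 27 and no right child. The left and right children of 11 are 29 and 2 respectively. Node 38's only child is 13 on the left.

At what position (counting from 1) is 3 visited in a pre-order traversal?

Pre-order visits the node, then its left subtree, then its right subtree.
Visit 35.
At 35: go left to 11.
  Visit 11.
  At 11: go left to 29.
    Visit 29.
    At 29: go left to 3.
      Visit 3.
      At 3: go left to 39.
        39 is a leaf — visit 39.
      At 3: go right to 38.
        Visit 38.
        At 38: go left to 13.
          13 is a leaf — visit 13.
        At 38: no right child.
    At 29: go right to 17.
      Visit 17.
      At 17: go left to 27.
        27 is a leaf — visit 27.
      At 17: no right child.
  At 11: go right to 2.
    2 is a leaf — visit 2.
At 35: go right to 4.
  4 is a leaf — visit 4.
Full pre-order sequence: 35, 11, 29, 3, 39, 38, 13, 17, 27, 2, 4.

4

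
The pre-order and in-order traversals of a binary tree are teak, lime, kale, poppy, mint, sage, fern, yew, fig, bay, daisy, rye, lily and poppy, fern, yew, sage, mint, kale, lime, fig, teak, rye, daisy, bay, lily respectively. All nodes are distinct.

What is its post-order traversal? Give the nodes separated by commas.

The first element of pre-order is the root; it splits in-order into left and right subtrees.
Root teak: left subtree has 8 nodes {poppy, fern, yew, sage, mint, kale, lime, fig}, right has 4 {rye, daisy, bay, lily}.
  Root lime: left subtree has 6 nodes {poppy, fern, yew, sage, mint, kale}, right has 1 {fig}.
    Root kale: left subtree has 5 nodes {poppy, fern, yew, sage, mint}, right has 0 { }.
      Root poppy: left subtree has 0 nodes { }, right has 4 {fern, yew, sage, mint}.
        Root mint: left subtree has 3 nodes {fern, yew, sage}, right has 0 { }.
          Root sage: left subtree has 2 nodes {fern, yew}, right has 0 { }.
            Root fern: left subtree has 0 nodes { }, right has 1 {yew}.
  Root bay: left subtree has 2 nodes {rye, daisy}, right has 1 {lily}.
    Root daisy: left subtree has 1 node {rye}, right has 0 { }.

yew, fern, sage, mint, poppy, kale, fig, lime, rye, daisy, lily, bay, teak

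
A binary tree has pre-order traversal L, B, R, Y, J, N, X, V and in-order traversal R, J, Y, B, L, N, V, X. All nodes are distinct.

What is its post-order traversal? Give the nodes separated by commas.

The first element of pre-order is the root; it splits in-order into left and right subtrees.
Root L: left subtree has 4 nodes {R, J, Y, B}, right has 3 {N, V, X}.
  Root B: left subtree has 3 nodes {R, J, Y}, right has 0 { }.
    Root R: left subtree has 0 nodes { }, right has 2 {J, Y}.
      Root Y: left subtree has 1 node {J}, right has 0 { }.
  Root N: left subtree has 0 nodes { }, right has 2 {V, X}.
    Root X: left subtree has 1 node {V}, right has 0 { }.

J, Y, R, B, V, X, N, L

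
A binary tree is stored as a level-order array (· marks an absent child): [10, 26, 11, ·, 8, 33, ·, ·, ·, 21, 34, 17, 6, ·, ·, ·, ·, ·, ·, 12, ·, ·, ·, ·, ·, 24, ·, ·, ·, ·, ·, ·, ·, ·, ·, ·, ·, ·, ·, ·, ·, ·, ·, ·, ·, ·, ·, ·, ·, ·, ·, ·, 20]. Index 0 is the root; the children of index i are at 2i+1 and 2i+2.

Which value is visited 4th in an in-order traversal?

In-order visits the left subtree, then the node, then the right subtree.
At 10: go left to 26.
  At 26: no left child.
  Visit 26.
  At 26: go right to 8.
    At 8: go left to 21.
      At 21: go left to 12.
        12 is a leaf — visit 12.
      Visit 21.
      At 21: no right child.
    Visit 8.
    At 8: go right to 34.
      34 is a leaf — visit 34.
Visit 10.
At 10: go right to 11.
  At 11: go left to 33.
    At 33: go left to 17.
      17 is a leaf — visit 17.
    Visit 33.
    At 33: go right to 6.
      At 6: go left to 24.
        At 24: no left child.
        Visit 24.
        At 24: go right to 20.
          20 is a leaf — visit 20.
      Visit 6.
      At 6: no right child.
  Visit 11.
  At 11: no right child.
Full in-order sequence: 26, 12, 21, 8, 34, 10, 17, 33, 24, 20, 6, 11.

8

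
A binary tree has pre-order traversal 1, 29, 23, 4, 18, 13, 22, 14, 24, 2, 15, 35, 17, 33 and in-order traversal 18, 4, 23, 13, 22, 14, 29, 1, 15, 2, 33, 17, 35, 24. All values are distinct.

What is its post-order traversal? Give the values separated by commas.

The first element of pre-order is the root; it splits in-order into left and right subtrees.
Root 1: left subtree has 7 nodes {18, 4, 23, 13, 22, 14, 29}, right has 6 {15, 2, 33, 17, 35, 24}.
  Root 29: left subtree has 6 nodes {18, 4, 23, 13, 22, 14}, right has 0 { }.
    Root 23: left subtree has 2 nodes {18, 4}, right has 3 {13, 22, 14}.
      Root 4: left subtree has 1 node {18}, right has 0 { }.
      Root 13: left subtree has 0 nodes { }, right has 2 {22, 14}.
        Root 22: left subtree has 0 nodes { }, right has 1 {14}.
  Root 24: left subtree has 5 nodes {15, 2, 33, 17, 35}, right has 0 { }.
    Root 2: left subtree has 1 node {15}, right has 3 {33, 17, 35}.
      Root 35: left subtree has 2 nodes {33, 17}, right has 0 { }.
        Root 17: left subtree has 1 node {33}, right has 0 { }.

18, 4, 14, 22, 13, 23, 29, 15, 33, 17, 35, 2, 24, 1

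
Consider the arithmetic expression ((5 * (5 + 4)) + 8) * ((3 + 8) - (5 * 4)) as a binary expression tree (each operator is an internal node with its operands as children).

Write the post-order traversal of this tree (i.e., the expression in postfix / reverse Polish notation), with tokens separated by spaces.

5 5 4 + * 8 + 3 8 + 5 4 * - *

Post-order on an expression tree gives postfix notation: for each operator, emit left operand, right operand, then the operator.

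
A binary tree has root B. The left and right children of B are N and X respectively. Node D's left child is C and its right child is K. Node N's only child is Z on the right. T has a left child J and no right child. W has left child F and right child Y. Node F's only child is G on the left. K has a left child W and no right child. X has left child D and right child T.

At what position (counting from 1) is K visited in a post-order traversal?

Post-order visits the left subtree, then the right subtree, then the node.
At B: go left to N.
  At N: no left child.
  At N: go right to Z.
    Z is a leaf — visit Z.
  Visit N.
At B: go right to X.
  At X: go left to D.
    At D: go left to C.
      C is a leaf — visit C.
    At D: go right to K.
      At K: go left to W.
        At W: go left to F.
          At F: go left to G.
            G is a leaf — visit G.
          At F: no right child.
          Visit F.
        At W: go right to Y.
          Y is a leaf — visit Y.
        Visit W.
      At K: no right child.
      Visit K.
    Visit D.
  At X: go right to T.
    At T: go left to J.
      J is a leaf — visit J.
    At T: no right child.
    Visit T.
  Visit X.
Visit B.
Full post-order sequence: Z, N, C, G, F, Y, W, K, D, J, T, X, B.

8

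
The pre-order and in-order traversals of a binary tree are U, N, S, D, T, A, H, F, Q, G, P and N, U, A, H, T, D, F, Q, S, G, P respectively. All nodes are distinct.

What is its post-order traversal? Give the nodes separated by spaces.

N H A T Q F D P G S U

The first element of pre-order is the root; it splits in-order into left and right subtrees.
Root U: left subtree has 1 node {N}, right has 9 {A, H, T, D, F, Q, S, G, P}.
  Root S: left subtree has 6 nodes {A, H, T, D, F, Q}, right has 2 {G, P}.
    Root D: left subtree has 3 nodes {A, H, T}, right has 2 {F, Q}.
      Root T: left subtree has 2 nodes {A, H}, right has 0 { }.
        Root A: left subtree has 0 nodes { }, right has 1 {H}.
      Root F: left subtree has 0 nodes { }, right has 1 {Q}.
    Root G: left subtree has 0 nodes { }, right has 1 {P}.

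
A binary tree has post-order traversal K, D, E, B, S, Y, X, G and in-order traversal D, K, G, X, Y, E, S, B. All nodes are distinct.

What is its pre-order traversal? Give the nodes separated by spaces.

G D K X Y S E B

The last element of post-order is the root; it splits in-order into left and right subtrees.
Root G: left subtree has 2 nodes {D, K}, right has 5 {X, Y, E, S, B}.
  Root D: left subtree has 0 nodes { }, right has 1 {K}.
  Root X: left subtree has 0 nodes { }, right has 4 {Y, E, S, B}.
    Root Y: left subtree has 0 nodes { }, right has 3 {E, S, B}.
      Root S: left subtree has 1 node {E}, right has 1 {B}.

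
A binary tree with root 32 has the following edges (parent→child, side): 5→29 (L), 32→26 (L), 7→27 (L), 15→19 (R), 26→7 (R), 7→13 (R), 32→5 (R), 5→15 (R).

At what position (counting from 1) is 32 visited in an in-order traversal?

5

In-order visits the left subtree, then the node, then the right subtree.
At 32: go left to 26.
  At 26: no left child.
  Visit 26.
  At 26: go right to 7.
    At 7: go left to 27.
      27 is a leaf — visit 27.
    Visit 7.
    At 7: go right to 13.
      13 is a leaf — visit 13.
Visit 32.
At 32: go right to 5.
  At 5: go left to 29.
    29 is a leaf — visit 29.
  Visit 5.
  At 5: go right to 15.
    At 15: no left child.
    Visit 15.
    At 15: go right to 19.
      19 is a leaf — visit 19.
Full in-order sequence: 26, 27, 7, 13, 32, 29, 5, 15, 19.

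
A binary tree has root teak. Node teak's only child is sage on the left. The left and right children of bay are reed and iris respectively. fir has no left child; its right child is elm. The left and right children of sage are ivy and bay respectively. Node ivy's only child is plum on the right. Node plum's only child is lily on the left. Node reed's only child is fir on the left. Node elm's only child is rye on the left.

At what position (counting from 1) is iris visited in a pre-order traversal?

11

Pre-order visits the node, then its left subtree, then its right subtree.
Visit teak.
At teak: go left to sage.
  Visit sage.
  At sage: go left to ivy.
    Visit ivy.
    At ivy: no left child.
    At ivy: go right to plum.
      Visit plum.
      At plum: go left to lily.
        lily is a leaf — visit lily.
      At plum: no right child.
  At sage: go right to bay.
    Visit bay.
    At bay: go left to reed.
      Visit reed.
      At reed: go left to fir.
        Visit fir.
        At fir: no left child.
        At fir: go right to elm.
          Visit elm.
          At elm: go left to rye.
            rye is a leaf — visit rye.
          At elm: no right child.
      At reed: no right child.
    At bay: go right to iris.
      iris is a leaf — visit iris.
At teak: no right child.
Full pre-order sequence: teak, sage, ivy, plum, lily, bay, reed, fir, elm, rye, iris.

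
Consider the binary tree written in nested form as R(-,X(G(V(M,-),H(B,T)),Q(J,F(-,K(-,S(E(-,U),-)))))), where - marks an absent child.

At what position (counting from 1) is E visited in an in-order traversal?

13

In-order visits the left subtree, then the node, then the right subtree.
At R: no left child.
Visit R.
At R: go right to X.
  At X: go left to G.
    At G: go left to V.
      At V: go left to M.
        M is a leaf — visit M.
      Visit V.
      At V: no right child.
    Visit G.
    At G: go right to H.
      At H: go left to B.
        B is a leaf — visit B.
      Visit H.
      At H: go right to T.
        T is a leaf — visit T.
  Visit X.
  At X: go right to Q.
    At Q: go left to J.
      J is a leaf — visit J.
    Visit Q.
    At Q: go right to F.
      At F: no left child.
      Visit F.
      At F: go right to K.
        At K: no left child.
        Visit K.
        At K: go right to S.
          At S: go left to E.
            At E: no left child.
            Visit E.
            At E: go right to U.
              U is a leaf — visit U.
          Visit S.
          At S: no right child.
Full in-order sequence: R, M, V, G, B, H, T, X, J, Q, F, K, E, U, S.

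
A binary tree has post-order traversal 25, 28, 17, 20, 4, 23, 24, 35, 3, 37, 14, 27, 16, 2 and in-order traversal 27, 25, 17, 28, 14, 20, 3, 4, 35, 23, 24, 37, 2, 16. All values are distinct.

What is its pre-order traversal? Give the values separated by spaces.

The last element of post-order is the root; it splits in-order into left and right subtrees.
Root 2: left subtree has 12 nodes {27, 25, 17, 28, 14, 20, 3, 4, 35, 23, 24, 37}, right has 1 {16}.
  Root 27: left subtree has 0 nodes { }, right has 11 {25, 17, 28, 14, 20, 3, 4, 35, 23, 24, 37}.
    Root 14: left subtree has 3 nodes {25, 17, 28}, right has 7 {20, 3, 4, 35, 23, 24, 37}.
      Root 17: left subtree has 1 node {25}, right has 1 {28}.
      Root 37: left subtree has 6 nodes {20, 3, 4, 35, 23, 24}, right has 0 { }.
        Root 3: left subtree has 1 node {20}, right has 4 {4, 35, 23, 24}.
          Root 35: left subtree has 1 node {4}, right has 2 {23, 24}.
            Root 24: left subtree has 1 node {23}, right has 0 { }.

2 27 14 17 25 28 37 3 20 35 4 24 23 16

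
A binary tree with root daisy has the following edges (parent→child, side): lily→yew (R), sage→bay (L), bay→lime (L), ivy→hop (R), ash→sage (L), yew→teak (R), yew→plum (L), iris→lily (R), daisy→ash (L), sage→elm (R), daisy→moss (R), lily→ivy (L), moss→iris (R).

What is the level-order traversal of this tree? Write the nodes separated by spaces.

daisy ash moss sage iris bay elm lily lime ivy yew hop plum teak

Level-order visits nodes level by level from the root, left to right within each level.
Level 0: daisy
Level 1: ash, moss
Level 2: sage, iris
Level 3: bay, elm, lily
Level 4: lime, ivy, yew
Level 5: hop, plum, teak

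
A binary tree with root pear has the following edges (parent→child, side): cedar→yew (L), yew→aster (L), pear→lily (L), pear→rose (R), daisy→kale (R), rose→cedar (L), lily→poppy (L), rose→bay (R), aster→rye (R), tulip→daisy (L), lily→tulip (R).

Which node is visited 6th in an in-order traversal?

pear

In-order visits the left subtree, then the node, then the right subtree.
At pear: go left to lily.
  At lily: go left to poppy.
    poppy is a leaf — visit poppy.
  Visit lily.
  At lily: go right to tulip.
    At tulip: go left to daisy.
      At daisy: no left child.
      Visit daisy.
      At daisy: go right to kale.
        kale is a leaf — visit kale.
    Visit tulip.
    At tulip: no right child.
Visit pear.
At pear: go right to rose.
  At rose: go left to cedar.
    At cedar: go left to yew.
      At yew: go left to aster.
        At aster: no left child.
        Visit aster.
        At aster: go right to rye.
          rye is a leaf — visit rye.
      Visit yew.
      At yew: no right child.
    Visit cedar.
    At cedar: no right child.
  Visit rose.
  At rose: go right to bay.
    bay is a leaf — visit bay.
Full in-order sequence: poppy, lily, daisy, kale, tulip, pear, aster, rye, yew, cedar, rose, bay.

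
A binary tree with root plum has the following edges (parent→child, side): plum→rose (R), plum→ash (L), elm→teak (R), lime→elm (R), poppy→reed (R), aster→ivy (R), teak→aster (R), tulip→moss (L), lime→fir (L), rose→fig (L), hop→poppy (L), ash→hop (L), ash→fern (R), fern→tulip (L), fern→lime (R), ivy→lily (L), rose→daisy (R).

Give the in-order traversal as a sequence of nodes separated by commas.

In-order visits the left subtree, then the node, then the right subtree.
At plum: go left to ash.
  At ash: go left to hop.
    At hop: go left to poppy.
      At poppy: no left child.
      Visit poppy.
      At poppy: go right to reed.
        reed is a leaf — visit reed.
    Visit hop.
    At hop: no right child.
  Visit ash.
  At ash: go right to fern.
    At fern: go left to tulip.
      At tulip: go left to moss.
        moss is a leaf — visit moss.
      Visit tulip.
      At tulip: no right child.
    Visit fern.
    At fern: go right to lime.
      At lime: go left to fir.
        fir is a leaf — visit fir.
      Visit lime.
      At lime: go right to elm.
        At elm: no left child.
        Visit elm.
        At elm: go right to teak.
          At teak: no left child.
          Visit teak.
          At teak: go right to aster.
            At aster: no left child.
            Visit aster.
            At aster: go right to ivy.
              At ivy: go left to lily.
                lily is a leaf — visit lily.
              Visit ivy.
              At ivy: no right child.
Visit plum.
At plum: go right to rose.
  At rose: go left to fig.
    fig is a leaf — visit fig.
  Visit rose.
  At rose: go right to daisy.
    daisy is a leaf — visit daisy.

poppy, reed, hop, ash, moss, tulip, fern, fir, lime, elm, teak, aster, lily, ivy, plum, fig, rose, daisy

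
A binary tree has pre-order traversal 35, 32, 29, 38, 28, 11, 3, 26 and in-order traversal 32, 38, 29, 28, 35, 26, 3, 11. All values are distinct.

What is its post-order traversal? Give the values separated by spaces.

38 28 29 32 26 3 11 35

The first element of pre-order is the root; it splits in-order into left and right subtrees.
Root 35: left subtree has 4 nodes {32, 38, 29, 28}, right has 3 {26, 3, 11}.
  Root 32: left subtree has 0 nodes { }, right has 3 {38, 29, 28}.
    Root 29: left subtree has 1 node {38}, right has 1 {28}.
  Root 11: left subtree has 2 nodes {26, 3}, right has 0 { }.
    Root 3: left subtree has 1 node {26}, right has 0 { }.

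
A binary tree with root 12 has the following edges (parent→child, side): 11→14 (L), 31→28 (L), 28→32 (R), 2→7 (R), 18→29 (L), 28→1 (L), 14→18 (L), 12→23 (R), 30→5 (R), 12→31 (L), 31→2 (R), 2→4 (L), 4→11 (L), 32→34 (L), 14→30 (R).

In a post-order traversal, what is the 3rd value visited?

32

Post-order visits the left subtree, then the right subtree, then the node.
At 12: go left to 31.
  At 31: go left to 28.
    At 28: go left to 1.
      1 is a leaf — visit 1.
    At 28: go right to 32.
      At 32: go left to 34.
        34 is a leaf — visit 34.
      At 32: no right child.
      Visit 32.
    Visit 28.
  At 31: go right to 2.
    At 2: go left to 4.
      At 4: go left to 11.
        At 11: go left to 14.
          At 14: go left to 18.
            At 18: go left to 29.
              29 is a leaf — visit 29.
            At 18: no right child.
            Visit 18.
          At 14: go right to 30.
            At 30: no left child.
            At 30: go right to 5.
              5 is a leaf — visit 5.
            Visit 30.
          Visit 14.
        At 11: no right child.
        Visit 11.
      At 4: no right child.
      Visit 4.
    At 2: go right to 7.
      7 is a leaf — visit 7.
    Visit 2.
  Visit 31.
At 12: go right to 23.
  23 is a leaf — visit 23.
Visit 12.
Full post-order sequence: 1, 34, 32, 28, 29, 18, 5, 30, 14, 11, 4, 7, 2, 31, 23, 12.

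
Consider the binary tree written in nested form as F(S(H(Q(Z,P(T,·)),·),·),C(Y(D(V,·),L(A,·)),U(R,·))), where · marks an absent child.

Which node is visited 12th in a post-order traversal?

R

Post-order visits the left subtree, then the right subtree, then the node.
At F: go left to S.
  At S: go left to H.
    At H: go left to Q.
      At Q: go left to Z.
        Z is a leaf — visit Z.
      At Q: go right to P.
        At P: go left to T.
          T is a leaf — visit T.
        At P: no right child.
        Visit P.
      Visit Q.
    At H: no right child.
    Visit H.
  At S: no right child.
  Visit S.
At F: go right to C.
  At C: go left to Y.
    At Y: go left to D.
      At D: go left to V.
        V is a leaf — visit V.
      At D: no right child.
      Visit D.
    At Y: go right to L.
      At L: go left to A.
        A is a leaf — visit A.
      At L: no right child.
      Visit L.
    Visit Y.
  At C: go right to U.
    At U: go left to R.
      R is a leaf — visit R.
    At U: no right child.
    Visit U.
  Visit C.
Visit F.
Full post-order sequence: Z, T, P, Q, H, S, V, D, A, L, Y, R, U, C, F.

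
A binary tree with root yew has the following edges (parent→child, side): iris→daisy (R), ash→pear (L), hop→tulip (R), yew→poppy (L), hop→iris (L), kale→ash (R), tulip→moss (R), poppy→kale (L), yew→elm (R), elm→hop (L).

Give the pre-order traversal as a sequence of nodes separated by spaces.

yew poppy kale ash pear elm hop iris daisy tulip moss

Pre-order visits the node, then its left subtree, then its right subtree.
Visit yew.
At yew: go left to poppy.
  Visit poppy.
  At poppy: go left to kale.
    Visit kale.
    At kale: no left child.
    At kale: go right to ash.
      Visit ash.
      At ash: go left to pear.
        pear is a leaf — visit pear.
      At ash: no right child.
  At poppy: no right child.
At yew: go right to elm.
  Visit elm.
  At elm: go left to hop.
    Visit hop.
    At hop: go left to iris.
      Visit iris.
      At iris: no left child.
      At iris: go right to daisy.
        daisy is a leaf — visit daisy.
    At hop: go right to tulip.
      Visit tulip.
      At tulip: no left child.
      At tulip: go right to moss.
        moss is a leaf — visit moss.
  At elm: no right child.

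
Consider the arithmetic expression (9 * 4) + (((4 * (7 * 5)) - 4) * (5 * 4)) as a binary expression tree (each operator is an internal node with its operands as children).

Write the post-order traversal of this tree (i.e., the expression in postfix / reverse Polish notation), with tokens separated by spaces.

9 4 * 4 7 5 * * 4 - 5 4 * * +

Post-order on an expression tree gives postfix notation: for each operator, emit left operand, right operand, then the operator.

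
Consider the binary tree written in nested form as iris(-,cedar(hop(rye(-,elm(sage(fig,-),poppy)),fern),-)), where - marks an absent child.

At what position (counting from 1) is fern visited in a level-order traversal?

Level-order visits nodes level by level from the root, left to right within each level.
Level 0: iris
Level 1: cedar
Level 2: hop
Level 3: rye, fern
Level 4: elm
Level 5: sage, poppy
Level 6: fig
Full level-order sequence: iris, cedar, hop, rye, fern, elm, sage, poppy, fig.

5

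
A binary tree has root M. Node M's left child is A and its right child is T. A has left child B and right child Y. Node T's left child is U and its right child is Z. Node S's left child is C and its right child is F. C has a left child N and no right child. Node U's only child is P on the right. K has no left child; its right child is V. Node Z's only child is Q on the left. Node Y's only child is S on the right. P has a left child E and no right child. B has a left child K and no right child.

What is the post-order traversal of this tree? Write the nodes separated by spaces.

V K B N C F S Y A E P U Q Z T M

Post-order visits the left subtree, then the right subtree, then the node.
At M: go left to A.
  At A: go left to B.
    At B: go left to K.
      At K: no left child.
      At K: go right to V.
        V is a leaf — visit V.
      Visit K.
    At B: no right child.
    Visit B.
  At A: go right to Y.
    At Y: no left child.
    At Y: go right to S.
      At S: go left to C.
        At C: go left to N.
          N is a leaf — visit N.
        At C: no right child.
        Visit C.
      At S: go right to F.
        F is a leaf — visit F.
      Visit S.
    Visit Y.
  Visit A.
At M: go right to T.
  At T: go left to U.
    At U: no left child.
    At U: go right to P.
      At P: go left to E.
        E is a leaf — visit E.
      At P: no right child.
      Visit P.
    Visit U.
  At T: go right to Z.
    At Z: go left to Q.
      Q is a leaf — visit Q.
    At Z: no right child.
    Visit Z.
  Visit T.
Visit M.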